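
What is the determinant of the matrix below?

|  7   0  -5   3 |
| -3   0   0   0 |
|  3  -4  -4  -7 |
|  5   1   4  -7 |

Expand along row 2 (it has 3 zeros):
  − (-3) · M_21   where M_21 = det([0 -5 3; -4 -4 -7; 1 4 -7]) = 139
det = (-1)·(-3)·(139) = 417

417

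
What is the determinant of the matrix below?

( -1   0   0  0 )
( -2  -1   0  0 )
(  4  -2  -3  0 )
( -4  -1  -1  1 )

-3

The matrix is lower triangular, so the determinant is the product of the diagonal entries:
det = (-1) · (-1) · (-3) · (1) = -3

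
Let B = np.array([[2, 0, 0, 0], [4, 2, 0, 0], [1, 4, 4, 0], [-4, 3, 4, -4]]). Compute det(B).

-64

B is lower triangular, so det(B) is the product of the diagonal entries:
det = (2) · (2) · (4) · (-4) = -64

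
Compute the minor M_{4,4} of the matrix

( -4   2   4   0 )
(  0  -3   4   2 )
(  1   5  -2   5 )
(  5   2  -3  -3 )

Delete row 4 and column 4; the remaining 3×3 submatrix is [-4 2 4; 0 -3 4; 1 5 -2].
Its determinant is 76.

76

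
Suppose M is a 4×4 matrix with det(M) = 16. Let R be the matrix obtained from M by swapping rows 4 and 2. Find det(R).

Swapping two rows multiplies the determinant by −1.
det(R) = (-1)·(16) = -16

|R| = -16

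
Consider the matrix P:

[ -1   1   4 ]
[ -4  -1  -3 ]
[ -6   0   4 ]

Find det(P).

14

Expand along column 2:
  − 1 · |-4 -3; -6 4| = −1·(-16 − 18) = 34
  + (-1) · |-1 4; -6 4| = (-1)·(-4 − (-24)) = -20
Sum: (34) + (-20) = 14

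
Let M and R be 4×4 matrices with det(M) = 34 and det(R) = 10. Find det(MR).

|MR| = 340

det(MR) = det(M)·det(R) = (34)·(10) = 340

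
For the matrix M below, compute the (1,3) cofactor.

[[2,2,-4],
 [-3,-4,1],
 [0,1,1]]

Delete row 1 and column 3; the remaining 2×2 submatrix is [-3 -4; 0 1].
Its determinant is (-3)·1 − (-4)·0 = -3.
The cofactor carries sign (−1)^(1+3) = +1, so C_{1,3} = +(-3) = -3.

-3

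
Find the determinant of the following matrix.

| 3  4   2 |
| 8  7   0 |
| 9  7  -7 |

The determinant is 63.

Expand along column 3:
  + 2 · |8 7; 9 7| = 2·(56 − 63) = -14
  + (-7) · |3 4; 8 7| = (-7)·(21 − 32) = 77
Sum: (-14) + (77) = 63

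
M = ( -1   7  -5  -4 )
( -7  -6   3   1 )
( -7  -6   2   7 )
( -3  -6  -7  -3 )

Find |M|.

det(M) = 3804

Expand along row 1:
  + (-1) · M_11   where M_11 = det([-6 3 1; -6 2 7; -6 -7 -3]) = -384
  − (7) · M_12   where M_12 = det([-7 3 1; -7 2 7; -3 -7 -3]) = -372
  + (-5) · M_13   where M_13 = det([-7 -6 1; -7 -6 7; -3 -6 -3]) = -144
  − (-4) · M_14   where M_14 = det([-7 -6 3; -7 -6 2; -3 -6 -7]) = 24
det = (+1)·(-1)·(-384) + (-1)·(7)·(-372) + (+1)·(-5)·(-144) + (-1)·(-4)·(24) = 3804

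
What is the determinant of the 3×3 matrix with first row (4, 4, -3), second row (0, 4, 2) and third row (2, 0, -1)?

The determinant is 24.

Expand along row 2:
  + 4 · |4 -3; 2 -1| = 4·(-4 − (-6)) = 8
  − 2 · |4 4; 2 0| = −2·(0 − 8) = 16
Sum: (8) + (16) = 24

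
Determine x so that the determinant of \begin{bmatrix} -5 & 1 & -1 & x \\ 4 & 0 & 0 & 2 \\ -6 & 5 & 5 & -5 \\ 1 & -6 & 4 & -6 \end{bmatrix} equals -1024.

Expanding along the row containing x, det(A) is linear in x: det(A) = (-200)·x + (-224).
Set (-200)·x + (-224) = -1024  ⇒  (-200)·x = -800  ⇒  x = 4.

x = 4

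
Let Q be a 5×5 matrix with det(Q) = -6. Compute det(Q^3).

-216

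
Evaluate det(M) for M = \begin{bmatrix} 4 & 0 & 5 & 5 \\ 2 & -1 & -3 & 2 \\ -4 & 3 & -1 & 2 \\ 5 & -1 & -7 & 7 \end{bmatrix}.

The determinant is -108.

Expand along row 1 (it has 1 zero):
  + (4) · M_11   where M_11 = det([-1 -3 2; 3 -1 2; -1 -7 7]) = 18
  + (5) · M_13   where M_13 = det([2 -1 2; -4 3 2; 5 -1 7]) = -14
  − (5) · M_14   where M_14 = det([2 -1 -3; -4 3 -1; 5 -1 -7]) = 22
det = (+1)·(4)·(18) + (+1)·(5)·(-14) + (-1)·(5)·(22) = -108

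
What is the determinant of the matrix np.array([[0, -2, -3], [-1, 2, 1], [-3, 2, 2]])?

The determinant is -10.

Expand along row 1:
  − (-2) · |-1 1; -3 2| = −(-2)·(-2 − (-3)) = 2
  + (-3) · |-1 2; -3 2| = (-3)·(-2 − (-6)) = -12
Sum: (2) + (-12) = -10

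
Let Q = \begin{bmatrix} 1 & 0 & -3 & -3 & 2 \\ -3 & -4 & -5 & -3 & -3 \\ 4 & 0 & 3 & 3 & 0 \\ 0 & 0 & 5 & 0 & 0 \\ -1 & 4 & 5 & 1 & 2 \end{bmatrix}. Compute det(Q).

det(Q) = -140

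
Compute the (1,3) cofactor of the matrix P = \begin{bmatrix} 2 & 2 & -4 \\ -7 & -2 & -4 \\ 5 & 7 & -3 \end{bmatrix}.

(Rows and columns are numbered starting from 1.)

Delete row 1 and column 3; the remaining 2×2 submatrix is [-7 -2; 5 7].
Its determinant is (-7)·7 − (-2)·5 = -39.
The cofactor carries sign (−1)^(1+3) = +1, so C_{1,3} = +(-39) = -39.

The cofactor is -39.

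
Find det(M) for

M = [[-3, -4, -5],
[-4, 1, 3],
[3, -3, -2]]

Expand along row 1:
  + (-3) · |1 3; -3 -2| = (-3)·(-2 − (-9)) = -21
  − (-4) · |-4 3; 3 -2| = −(-4)·(8 − 9) = -4
  + (-5) · |-4 1; 3 -3| = (-5)·(12 − 3) = -45
Sum: (-21) + (-4) + (-45) = -70

|M| = -70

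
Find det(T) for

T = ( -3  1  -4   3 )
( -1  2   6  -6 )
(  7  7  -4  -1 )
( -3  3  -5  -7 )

Expand along row 1:
  + (-3) · M_11   where M_11 = det([2 6 -6; 7 -4 -1; 3 -5 -7]) = 460
  − (1) · M_12   where M_12 = det([-1 6 -6; 7 -4 -1; -3 -5 -7]) = 571
  + (-4) · M_13   where M_13 = det([-1 2 -6; 7 7 -1; -3 3 -7]) = -102
  − (3) · M_14   where M_14 = det([-1 2 6; 7 7 -4; -3 3 -5]) = 369
det = (+1)·(-3)·(460) + (-1)·(1)·(571) + (+1)·(-4)·(-102) + (-1)·(3)·(369) = -2650

det(T) = -2650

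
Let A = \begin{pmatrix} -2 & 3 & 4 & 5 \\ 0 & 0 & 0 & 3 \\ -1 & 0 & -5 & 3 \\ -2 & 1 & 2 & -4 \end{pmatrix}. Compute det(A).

det(A) = 66

Expand along row 2 (it has 3 zeros):
  + (3) · M_24   where M_24 = det([-2 3 4; -1 0 -5; -2 1 2]) = 22
det = (+1)·(3)·(22) = 66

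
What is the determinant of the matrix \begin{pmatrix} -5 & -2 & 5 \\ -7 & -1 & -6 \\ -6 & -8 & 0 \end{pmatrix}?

The determinant is 418.

Expand along row 3:
  + (-6) · |-2 5; -1 -6| = (-6)·(12 − (-5)) = -102
  − (-8) · |-5 5; -7 -6| = −(-8)·(30 − (-35)) = 520
Sum: (-102) + (520) = 418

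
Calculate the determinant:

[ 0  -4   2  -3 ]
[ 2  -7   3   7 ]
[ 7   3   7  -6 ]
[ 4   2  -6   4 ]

Expand along row 1 (it has 1 zero):
  − (-4) · M_12   where M_12 = det([2 3 7; 7 7 -6; 4 -6 4]) = -662
  + (2) · M_13   where M_13 = det([2 -7 7; 7 3 -6; 4 2 4]) = 426
  − (-3) · M_14   where M_14 = det([2 -7 3; 7 3 7; 4 2 -6]) = -548
det = (-1)·(-4)·(-662) + (+1)·(2)·(426) + (-1)·(-3)·(-548) = -3440

-3440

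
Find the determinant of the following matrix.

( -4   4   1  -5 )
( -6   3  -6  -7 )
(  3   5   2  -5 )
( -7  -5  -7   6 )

Expand along row 1:
  + (-4) · M_11   where M_11 = det([3 -6 -7; 5 2 -5; -5 -7 6]) = 136
  − (4) · M_12   where M_12 = det([-6 -6 -7; 3 2 -5; -7 -7 6]) = 85
  + (1) · M_13   where M_13 = det([-6 3 -7; 3 5 -5; -7 -5 6]) = -119
  − (-5) · M_14   where M_14 = det([-6 3 -6; 3 5 2; -7 -5 -7]) = 51
det = (+1)·(-4)·(136) + (-1)·(4)·(85) + (+1)·(1)·(-119) + (-1)·(-5)·(51) = -748

-748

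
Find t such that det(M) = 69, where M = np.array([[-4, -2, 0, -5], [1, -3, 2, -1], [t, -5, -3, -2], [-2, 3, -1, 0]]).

t = 5

Expanding along the column containing t, det(M) is linear in t: det(M) = (17)·t + (-16).
Set (17)·t + (-16) = 69  ⇒  (17)·t = 85  ⇒  t = 5.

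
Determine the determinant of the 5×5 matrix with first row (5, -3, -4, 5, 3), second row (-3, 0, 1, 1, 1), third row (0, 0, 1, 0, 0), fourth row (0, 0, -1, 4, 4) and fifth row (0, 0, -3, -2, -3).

The matrix is block upper-triangular with a 2×2 block and a 3×3 block on the diagonal, so its determinant equals the product of the determinants of the diagonal blocks.
det of the 2×2 block = -9
det of the 3×3 block = -4
det = (-9)·(-4) = 36

The determinant is 36.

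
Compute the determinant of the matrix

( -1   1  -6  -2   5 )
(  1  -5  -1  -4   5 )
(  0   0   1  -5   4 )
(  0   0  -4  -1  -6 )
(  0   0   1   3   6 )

The determinant is -488.

The matrix is block upper-triangular with a 2×2 block and a 3×3 block on the diagonal, so its determinant equals the product of the determinants of the diagonal blocks.
det of the 2×2 block = 4
det of the 3×3 block = -122
det = (4)·(-122) = -488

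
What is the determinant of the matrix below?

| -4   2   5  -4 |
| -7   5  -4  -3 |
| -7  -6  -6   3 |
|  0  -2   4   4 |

Expand along row 4 (it has 1 zero):
  + (-2) · M_42   where M_42 = det([-4 5 -4; -7 -4 -3; -7 -6 3]) = 274
  − (4) · M_43   where M_43 = det([-4 2 -4; -7 5 -3; -7 -6 3]) = -212
  + (4) · M_44   where M_44 = det([-4 2 5; -7 5 -4; -7 -6 -6]) = 573
det = (+1)·(-2)·(274) + (-1)·(4)·(-212) + (+1)·(4)·(573) = 2592

2592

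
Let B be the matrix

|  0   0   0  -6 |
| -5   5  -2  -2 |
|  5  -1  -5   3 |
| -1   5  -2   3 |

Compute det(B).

det(B) = -648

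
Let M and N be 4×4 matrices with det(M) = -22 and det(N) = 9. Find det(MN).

det(MN) = det(M)·det(N) = (-22)·(9) = -198

-198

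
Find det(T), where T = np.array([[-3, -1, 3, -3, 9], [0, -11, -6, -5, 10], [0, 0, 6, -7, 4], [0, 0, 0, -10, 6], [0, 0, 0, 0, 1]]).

-1980

T is upper triangular, so det(T) is the product of the diagonal entries:
det = (-3) · (-11) · (6) · (-10) · (1) = -1980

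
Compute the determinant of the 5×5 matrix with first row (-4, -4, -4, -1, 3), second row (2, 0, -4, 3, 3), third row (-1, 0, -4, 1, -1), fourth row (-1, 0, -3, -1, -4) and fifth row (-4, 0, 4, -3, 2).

Expand along column 2 (it has 4 zeros):
  − (-4) · M_12   where M_12 = det([2 -4 3 3; -1 -4 1 -1; -1 -3 -1 -4; -4 4 -3 2]) = 99
det = (-1)·(-4)·(99) = 396

The determinant is 396.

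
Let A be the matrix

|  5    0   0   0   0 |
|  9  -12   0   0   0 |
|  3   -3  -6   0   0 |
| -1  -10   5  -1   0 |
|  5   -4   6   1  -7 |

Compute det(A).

2520

A is lower triangular, so det(A) is the product of the diagonal entries:
det = (5) · (-12) · (-6) · (-1) · (-7) = 2520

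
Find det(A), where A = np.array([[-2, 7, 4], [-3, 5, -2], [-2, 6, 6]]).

Expand along row 1:
  + (-2) · |5 -2; 6 6| = (-2)·(30 − (-12)) = -84
  − 7 · |-3 -2; -2 6| = −7·(-18 − 4) = 154
  + 4 · |-3 5; -2 6| = 4·(-18 − (-10)) = -32
Sum: (-84) + (154) + (-32) = 38

det(A) = 38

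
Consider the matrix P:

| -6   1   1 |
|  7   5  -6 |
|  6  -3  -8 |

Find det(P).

317

Expand along row 1:
  + (-6) · |5 -6; -3 -8| = (-6)·(-40 − 18) = 348
  − 1 · |7 -6; 6 -8| = −1·(-56 − (-36)) = 20
  + 1 · |7 5; 6 -3| = 1·(-21 − 30) = -51
Sum: (348) + (20) + (-51) = 317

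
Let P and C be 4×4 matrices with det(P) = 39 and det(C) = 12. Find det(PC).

The determinant is 468.

det(PC) = det(P)·det(C) = (39)·(12) = 468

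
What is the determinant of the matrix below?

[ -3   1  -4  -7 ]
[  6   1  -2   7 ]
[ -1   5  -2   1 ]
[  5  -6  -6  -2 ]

-284

Expand along row 1:
  + (-3) · M_11   where M_11 = det([1 -2 7; 5 -2 1; -6 -6 -2]) = -292
  − (1) · M_12   where M_12 = det([6 -2 7; -1 -2 1; 5 -6 -2]) = 166
  + (-4) · M_13   where M_13 = det([6 1 7; -1 5 1; 5 -6 -2]) = -154
  − (-7) · M_14   where M_14 = det([6 1 -2; -1 5 -2; 5 -6 -6]) = -230
det = (+1)·(-3)·(-292) + (-1)·(1)·(166) + (+1)·(-4)·(-154) + (-1)·(-7)·(-230) = -284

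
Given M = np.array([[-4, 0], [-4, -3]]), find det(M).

12

det(M) = (-4)·(-3) − 0·(-4) = 12 − 0 = 12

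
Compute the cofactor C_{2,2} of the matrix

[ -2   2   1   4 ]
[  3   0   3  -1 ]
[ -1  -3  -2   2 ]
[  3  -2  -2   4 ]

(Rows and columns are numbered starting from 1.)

50

Delete row 2 and column 2; the remaining 3×3 submatrix is [-2 1 4; -1 -2 2; 3 -2 4].
Its determinant is 50.
The cofactor carries sign (−1)^(2+2) = +1, so C_{2,2} = +(50) = 50.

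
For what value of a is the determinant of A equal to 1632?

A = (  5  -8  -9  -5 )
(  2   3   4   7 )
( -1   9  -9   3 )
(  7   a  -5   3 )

-1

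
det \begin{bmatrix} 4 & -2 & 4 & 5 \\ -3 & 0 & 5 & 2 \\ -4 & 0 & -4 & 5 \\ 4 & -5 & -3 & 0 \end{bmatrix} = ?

Expand along column 2 (it has 2 zeros):
  − (-2) · M_12   where M_12 = det([-3 5 2; -4 -4 5; 4 -3 0]) = 111
  + (-5) · M_42   where M_42 = det([4 4 5; -3 5 2; -4 -4 5]) = 320
det = (-1)·(-2)·(111) + (+1)·(-5)·(320) = -1378

The determinant is -1378.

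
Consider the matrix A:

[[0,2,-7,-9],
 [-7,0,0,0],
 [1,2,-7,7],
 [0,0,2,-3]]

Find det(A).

|A| = -448

Expand along row 2 (it has 3 zeros):
  − (-7) · M_21   where M_21 = det([2 -7 -9; 2 -7 7; 0 2 -3]) = -64
det = (-1)·(-7)·(-64) = -448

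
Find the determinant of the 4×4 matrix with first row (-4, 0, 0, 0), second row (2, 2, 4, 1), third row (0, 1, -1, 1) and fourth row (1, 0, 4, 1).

Expand along row 1 (it has 3 zeros):
  + (-4) · M_11   where M_11 = det([2 4 1; 1 -1 1; 0 4 1]) = -10
det = (+1)·(-4)·(-10) = 40

40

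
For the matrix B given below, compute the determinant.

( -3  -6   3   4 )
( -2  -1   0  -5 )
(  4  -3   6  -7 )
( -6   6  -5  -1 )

Expand along row 2 (it has 1 zero):
  − (-2) · M_21   where M_21 = det([-6 3 4; -3 6 -7; 6 -5 -1]) = 27
  + (-1) · M_22   where M_22 = det([-3 3 4; 4 6 -7; -6 -5 -1]) = 325
  + (-5) · M_24   where M_24 = det([-3 -6 3; 4 -3 6; -6 6 -5]) = 177
det = (-1)·(-2)·(27) + (+1)·(-1)·(325) + (+1)·(-5)·(177) = -1156

The determinant is -1156.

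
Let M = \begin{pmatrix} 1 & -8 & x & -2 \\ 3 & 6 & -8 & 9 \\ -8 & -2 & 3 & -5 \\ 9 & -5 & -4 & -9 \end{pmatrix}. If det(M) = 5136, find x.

Expanding along the column containing x, det(M) is linear in x: det(M) = (-201)·x + (5739).
Set (-201)·x + (5739) = 5136  ⇒  (-201)·x = -603  ⇒  x = 3.

x = 3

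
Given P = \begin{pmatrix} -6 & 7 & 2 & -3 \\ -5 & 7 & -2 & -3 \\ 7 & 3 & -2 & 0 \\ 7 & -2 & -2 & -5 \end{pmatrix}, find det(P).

Expand along row 3 (it has 1 zero):
  + (7) · M_31   where M_31 = det([7 2 -3; 7 -2 -3; -2 -2 -5]) = 164
  − (3) · M_32   where M_32 = det([-6 2 -3; -5 -2 -3; 7 -2 -5]) = -188
  + (-2) · M_33   where M_33 = det([-6 7 -3; -5 7 -3; 7 -2 -5]) = 41
det = (+1)·(7)·(164) + (-1)·(3)·(-188) + (+1)·(-2)·(41) = 1630

The determinant is 1630.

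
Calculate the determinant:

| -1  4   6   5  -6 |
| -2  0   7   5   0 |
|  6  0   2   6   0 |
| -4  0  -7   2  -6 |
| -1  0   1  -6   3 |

-696

Expand along column 2 (it has 4 zeros):
  − (4) · M_12   where M_12 = det([-2 7 5 0; 6 2 6 0; -4 -7 2 -6; -1 1 -6 3]) = 174
det = (-1)·(4)·(174) = -696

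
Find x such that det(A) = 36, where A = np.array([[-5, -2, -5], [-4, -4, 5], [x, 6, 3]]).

Expanding along the row containing x, det(A) is linear in x: det(A) = (-30)·x + (306).
Set (-30)·x + (306) = 36  ⇒  (-30)·x = -270  ⇒  x = 9.

x = 9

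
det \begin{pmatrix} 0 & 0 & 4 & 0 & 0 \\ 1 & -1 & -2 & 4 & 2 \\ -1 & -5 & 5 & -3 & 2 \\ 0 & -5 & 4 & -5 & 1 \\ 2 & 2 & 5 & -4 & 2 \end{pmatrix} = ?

728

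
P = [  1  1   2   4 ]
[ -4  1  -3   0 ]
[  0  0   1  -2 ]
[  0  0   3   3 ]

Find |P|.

det(P) = 45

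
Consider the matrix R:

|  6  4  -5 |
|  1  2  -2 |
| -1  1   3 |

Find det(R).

Expand along row 1:
  + 6 · |2 -2; 1 3| = 6·(6 − (-2)) = 48
  − 4 · |1 -2; -1 3| = −4·(3 − 2) = -4
  + (-5) · |1 2; -1 1| = (-5)·(1 − (-2)) = -15
Sum: (48) + (-4) + (-15) = 29

det(R) = 29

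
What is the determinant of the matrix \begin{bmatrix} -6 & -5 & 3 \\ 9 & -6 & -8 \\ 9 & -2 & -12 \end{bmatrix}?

Expand along row 1:
  + (-6) · |-6 -8; -2 -12| = (-6)·(72 − 16) = -336
  − (-5) · |9 -8; 9 -12| = −(-5)·(-108 − (-72)) = -180
  + 3 · |9 -6; 9 -2| = 3·(-18 − (-54)) = 108
Sum: (-336) + (-180) + (108) = -408

-408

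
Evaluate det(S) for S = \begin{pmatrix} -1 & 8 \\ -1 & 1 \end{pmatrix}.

The determinant is 7.

det(S) = (-1)·1 − 8·(-1) = -1 − (-8) = 7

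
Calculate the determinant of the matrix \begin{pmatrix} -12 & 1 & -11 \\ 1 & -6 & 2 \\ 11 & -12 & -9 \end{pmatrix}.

Expand along row 1:
  + (-12) · |-6 2; -12 -9| = (-12)·(54 − (-24)) = -936
  − 1 · |1 2; 11 -9| = −1·(-9 − 22) = 31
  + (-11) · |1 -6; 11 -12| = (-11)·(-12 − (-66)) = -594
Sum: (-936) + (31) + (-594) = -1499

-1499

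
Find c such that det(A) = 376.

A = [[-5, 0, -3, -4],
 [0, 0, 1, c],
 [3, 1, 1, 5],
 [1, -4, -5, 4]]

Expanding along the column containing c, det(A) is linear in c: det(A) = (44)·c + (68).
Set (44)·c + (68) = 376  ⇒  (44)·c = 308  ⇒  c = 7.

7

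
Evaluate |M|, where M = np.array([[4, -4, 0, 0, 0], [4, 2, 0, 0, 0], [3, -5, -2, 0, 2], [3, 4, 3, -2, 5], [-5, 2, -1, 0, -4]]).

M is block lower-triangular with a 2×2 block and a 3×3 block on the diagonal, so its determinant equals the product of the determinants of the diagonal blocks.
det of the 2×2 block = 24
det of the 3×3 block = -20
det = (24)·(-20) = -480

|M| = -480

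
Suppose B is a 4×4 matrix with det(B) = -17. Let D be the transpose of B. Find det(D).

-17

det(Bᵀ) = det(B).
det(D) = (1)·(-17) = -17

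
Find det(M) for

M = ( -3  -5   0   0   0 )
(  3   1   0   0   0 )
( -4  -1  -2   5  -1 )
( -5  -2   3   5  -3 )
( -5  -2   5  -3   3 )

M is block lower-triangular with a 2×2 block and a 3×3 block on the diagonal, so its determinant equals the product of the determinants of the diagonal blocks.
det of the 2×2 block = 12
det of the 3×3 block = -98
det = (12)·(-98) = -1176

|M| = -1176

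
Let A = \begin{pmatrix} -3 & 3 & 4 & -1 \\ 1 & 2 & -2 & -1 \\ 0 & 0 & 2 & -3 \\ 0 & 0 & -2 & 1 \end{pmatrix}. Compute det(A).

det(A) = 36

A is block upper-triangular with a 2×2 block and a 2×2 block on the diagonal, so its determinant equals the product of the determinants of the diagonal blocks.
det of the 2×2 block = -9
det of the 2×2 block = -4
det = (-9)·(-4) = 36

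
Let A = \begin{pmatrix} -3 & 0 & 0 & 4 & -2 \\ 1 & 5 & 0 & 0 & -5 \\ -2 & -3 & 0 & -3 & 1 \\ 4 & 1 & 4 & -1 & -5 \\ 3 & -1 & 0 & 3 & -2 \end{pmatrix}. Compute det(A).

det(A) = 1964

Expand along column 3 (it has 4 zeros):
  − (4) · M_43   where M_43 = det([-3 0 4 -2; 1 5 0 -5; -2 -3 -3 1; 3 -1 3 -2]) = -491
det = (-1)·(4)·(-491) = 1964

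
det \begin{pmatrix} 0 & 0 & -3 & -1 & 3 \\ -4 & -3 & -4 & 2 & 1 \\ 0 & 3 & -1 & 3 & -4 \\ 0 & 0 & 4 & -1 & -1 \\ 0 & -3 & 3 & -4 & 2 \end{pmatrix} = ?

Expand along column 1 (it has 4 zeros):
  − (-4) · M_21   where M_21 = det([0 -3 -1 3; 3 -1 3 -4; 0 4 -1 -1; -3 3 -4 2]) = 45
det = (-1)·(-4)·(45) = 180

180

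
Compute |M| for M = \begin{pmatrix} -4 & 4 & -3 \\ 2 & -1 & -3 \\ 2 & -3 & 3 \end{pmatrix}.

|M| = 12

Expand along column 1:
  + (-4) · |-1 -3; -3 3| = (-4)·(-3 − 9) = 48
  − 2 · |4 -3; -3 3| = −2·(12 − 9) = -6
  + 2 · |4 -3; -1 -3| = 2·(-12 − 3) = -30
Sum: (48) + (-6) + (-30) = 12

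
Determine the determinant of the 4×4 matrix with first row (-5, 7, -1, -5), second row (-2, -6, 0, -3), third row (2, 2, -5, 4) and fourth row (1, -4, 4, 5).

Expand along row 2 (it has 1 zero):
  − (-2) · M_21   where M_21 = det([7 -1 -5; 2 -5 4; -4 4 5]) = -201
  + (-6) · M_22   where M_22 = det([-5 -1 -5; 2 -5 4; 1 4 5]) = 146
  + (-3) · M_24   where M_24 = det([-5 7 -1; 2 2 -5; 1 -4 4]) = -21
det = (-1)·(-2)·(-201) + (+1)·(-6)·(146) + (+1)·(-3)·(-21) = -1215

The determinant is -1215.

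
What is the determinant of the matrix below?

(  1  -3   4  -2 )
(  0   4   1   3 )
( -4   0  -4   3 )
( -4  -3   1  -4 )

The determinant is -377.

Expand along row 2 (it has 1 zero):
  + (4) · M_22   where M_22 = det([1 4 -2; -4 -4 3; -4 1 -4]) = -59
  − (1) · M_23   where M_23 = det([1 -3 -2; -4 0 3; -4 -3 -4]) = 69
  + (3) · M_24   where M_24 = det([1 -3 4; -4 0 -4; -4 -3 1]) = -24
det = (+1)·(4)·(-59) + (-1)·(1)·(69) + (+1)·(3)·(-24) = -377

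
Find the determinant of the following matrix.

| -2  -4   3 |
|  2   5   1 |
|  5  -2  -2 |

-107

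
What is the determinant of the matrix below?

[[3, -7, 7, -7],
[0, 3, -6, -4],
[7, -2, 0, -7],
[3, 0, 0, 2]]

Expand along row 4 (it has 2 zeros):
  − (3) · M_41   where M_41 = det([-7 7 -7; 3 -6 -4; -2 0 -7]) = -7
  + (2) · M_44   where M_44 = det([3 -7 7; 0 3 -6; 7 -2 0]) = 111
det = (-1)·(3)·(-7) + (+1)·(2)·(111) = 243

The determinant is 243.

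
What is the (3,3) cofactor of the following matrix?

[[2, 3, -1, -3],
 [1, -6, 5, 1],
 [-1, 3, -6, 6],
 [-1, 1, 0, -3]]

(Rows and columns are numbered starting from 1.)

The cofactor is 55.

Delete row 3 and column 3; the remaining 3×3 submatrix is [2 3 -3; 1 -6 1; -1 1 -3].
Its determinant is 55.
The cofactor carries sign (−1)^(3+3) = +1, so C_{3,3} = +(55) = 55.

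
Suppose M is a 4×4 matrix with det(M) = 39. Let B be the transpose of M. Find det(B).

det(B) = 39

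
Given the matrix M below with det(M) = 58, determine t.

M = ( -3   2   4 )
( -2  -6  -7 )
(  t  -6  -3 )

Expanding along the column containing t, det(M) is linear in t: det(M) = (10)·t + (108).
Set (10)·t + (108) = 58  ⇒  (10)·t = -50  ⇒  t = -5.

-5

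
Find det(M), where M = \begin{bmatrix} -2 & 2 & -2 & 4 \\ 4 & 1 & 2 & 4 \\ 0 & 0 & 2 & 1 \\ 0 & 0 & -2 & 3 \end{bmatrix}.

det(M) = -80

M is block upper-triangular with a 2×2 block and a 2×2 block on the diagonal, so its determinant equals the product of the determinants of the diagonal blocks.
det of the 2×2 block = -10
det of the 2×2 block = 8
det = (-10)·(8) = -80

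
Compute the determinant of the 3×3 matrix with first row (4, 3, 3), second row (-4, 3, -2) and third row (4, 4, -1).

-100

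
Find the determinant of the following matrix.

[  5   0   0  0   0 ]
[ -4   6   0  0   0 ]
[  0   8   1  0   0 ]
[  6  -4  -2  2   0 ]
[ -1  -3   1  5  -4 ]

-240

The matrix is lower triangular, so the determinant is the product of the diagonal entries:
det = (5) · (6) · (1) · (2) · (-4) = -240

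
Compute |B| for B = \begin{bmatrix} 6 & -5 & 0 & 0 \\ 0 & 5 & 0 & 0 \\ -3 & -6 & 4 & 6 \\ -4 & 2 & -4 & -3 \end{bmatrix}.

The determinant is 360.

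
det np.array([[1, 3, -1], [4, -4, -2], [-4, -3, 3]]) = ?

The determinant is -2.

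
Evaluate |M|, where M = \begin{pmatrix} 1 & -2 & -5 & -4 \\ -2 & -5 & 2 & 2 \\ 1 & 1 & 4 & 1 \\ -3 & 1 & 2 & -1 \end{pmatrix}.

The determinant is 320.

Expand along row 1:
  + (1) · M_11   where M_11 = det([-5 2 2; 1 4 1; 1 2 -1]) = 30
  − (-2) · M_12   where M_12 = det([-2 2 2; 1 4 1; -3 2 -1]) = 36
  + (-5) · M_13   where M_13 = det([-2 -5 2; 1 1 1; -3 1 -1]) = 22
  − (-4) · M_14   where M_14 = det([-2 -5 2; 1 1 4; -3 1 2]) = 82
det = (+1)·(1)·(30) + (-1)·(-2)·(36) + (+1)·(-5)·(22) + (-1)·(-4)·(82) = 320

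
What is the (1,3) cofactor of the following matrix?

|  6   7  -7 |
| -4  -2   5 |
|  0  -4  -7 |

Delete row 1 and column 3; the remaining 2×2 submatrix is [-4 -2; 0 -4].
Its determinant is (-4)·(-4) − (-2)·0 = 16.
The cofactor carries sign (−1)^(1+3) = +1, so C_{1,3} = +(16) = 16.

16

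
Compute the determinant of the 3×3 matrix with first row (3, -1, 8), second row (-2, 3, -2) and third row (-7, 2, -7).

Expand along column 1:
  + 3 · |3 -2; 2 -7| = 3·(-21 − (-4)) = -51
  − (-2) · |-1 8; 2 -7| = −(-2)·(7 − 16) = -18
  + (-7) · |-1 8; 3 -2| = (-7)·(2 − 24) = 154
Sum: (-51) + (-18) + (154) = 85

85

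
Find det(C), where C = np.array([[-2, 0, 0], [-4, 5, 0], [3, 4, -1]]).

10

C is lower triangular, so det(C) is the product of the diagonal entries:
det = (-2) · (5) · (-1) = 10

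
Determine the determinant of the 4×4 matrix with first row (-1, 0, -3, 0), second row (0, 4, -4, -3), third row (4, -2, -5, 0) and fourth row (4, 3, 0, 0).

The determinant is 225.

Expand along column 4 (it has 3 zeros):
  + (-3) · M_24   where M_24 = det([-1 0 -3; 4 -2 -5; 4 3 0]) = -75
det = (+1)·(-3)·(-75) = 225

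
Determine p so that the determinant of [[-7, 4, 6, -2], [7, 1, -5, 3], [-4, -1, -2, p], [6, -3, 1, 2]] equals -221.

-3

Expanding along the column containing p, det(A) is linear in p: det(A) = (212)·p + (415).
Set (212)·p + (415) = -221  ⇒  (212)·p = -636  ⇒  p = -3.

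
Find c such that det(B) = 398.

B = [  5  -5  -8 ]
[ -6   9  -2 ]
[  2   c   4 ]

3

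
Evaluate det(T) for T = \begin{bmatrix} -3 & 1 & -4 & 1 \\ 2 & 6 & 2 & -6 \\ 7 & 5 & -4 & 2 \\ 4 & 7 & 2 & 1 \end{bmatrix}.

1758

Expand along row 1:
  + (-3) · M_11   where M_11 = det([6 2 -6; 5 -4 2; 7 2 1]) = -258
  − (1) · M_12   where M_12 = det([2 2 -6; 7 -4 2; 4 2 1]) = -194
  + (-4) · M_13   where M_13 = det([2 6 -6; 7 5 2; 4 7 1]) = -186
  − (1) · M_14   where M_14 = det([2 6 2; 7 5 -4; 4 7 2]) = -46
det = (+1)·(-3)·(-258) + (-1)·(1)·(-194) + (+1)·(-4)·(-186) + (-1)·(1)·(-46) = 1758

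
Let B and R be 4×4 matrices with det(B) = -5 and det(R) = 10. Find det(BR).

|BR| = -50

det(BR) = det(B)·det(R) = (-5)·(10) = -50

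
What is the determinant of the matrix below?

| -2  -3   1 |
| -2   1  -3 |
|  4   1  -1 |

Expand along column 1:
  + (-2) · |1 -3; 1 -1| = (-2)·(-1 − (-3)) = -4
  − (-2) · |-3 1; 1 -1| = −(-2)·(3 − 1) = 4
  + 4 · |-3 1; 1 -3| = 4·(9 − 1) = 32
Sum: (-4) + (4) + (32) = 32

32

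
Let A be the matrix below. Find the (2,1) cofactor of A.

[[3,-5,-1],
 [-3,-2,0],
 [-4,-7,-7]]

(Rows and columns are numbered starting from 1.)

Delete row 2 and column 1; the remaining 2×2 submatrix is [-5 -1; -7 -7].
Its determinant is (-5)·(-7) − (-1)·(-7) = 28.
The cofactor carries sign (−1)^(2+1) = −1, so C_{2,1} = −(28) = -28.

-28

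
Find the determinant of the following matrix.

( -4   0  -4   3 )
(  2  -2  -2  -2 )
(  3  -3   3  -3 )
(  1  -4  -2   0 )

Expand along row 1 (it has 1 zero):
  + (-4) · M_11   where M_11 = det([-2 -2 -2; -3 3 -3; -4 -2 0]) = -48
  + (-4) · M_13   where M_13 = det([2 -2 -2; 3 -3 -3; 1 -4 0]) = 0
  − (3) · M_14   where M_14 = det([2 -2 -2; 3 -3 3; 1 -4 -2]) = 36
det = (+1)·(-4)·(-48) + (+1)·(-4)·(0) + (-1)·(3)·(36) = 84

84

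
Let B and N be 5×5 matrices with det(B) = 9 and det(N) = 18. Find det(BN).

162

det(BN) = det(B)·det(N) = (9)·(18) = 162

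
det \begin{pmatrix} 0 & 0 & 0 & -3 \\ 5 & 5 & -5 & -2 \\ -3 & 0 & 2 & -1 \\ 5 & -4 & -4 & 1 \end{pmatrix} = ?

-90

Expand along row 1 (it has 3 zeros):
  − (-3) · M_14   where M_14 = det([5 5 -5; -3 0 2; 5 -4 -4]) = -30
det = (-1)·(-3)·(-30) = -90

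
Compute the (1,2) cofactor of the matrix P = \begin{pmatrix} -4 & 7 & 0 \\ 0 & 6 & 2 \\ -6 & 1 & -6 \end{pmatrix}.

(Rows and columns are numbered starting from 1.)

Delete row 1 and column 2; the remaining 2×2 submatrix is [0 2; -6 -6].
Its determinant is 0·(-6) − 2·(-6) = 12.
The cofactor carries sign (−1)^(1+2) = −1, so C_{1,2} = −(12) = -12.

-12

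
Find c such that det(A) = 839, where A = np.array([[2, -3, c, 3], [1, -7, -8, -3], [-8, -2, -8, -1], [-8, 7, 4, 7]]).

Expanding along the column containing c, det(A) is linear in c: det(A) = (-239)·c + (-356).
Set (-239)·c + (-356) = 839  ⇒  (-239)·c = 1195  ⇒  c = -5.

-5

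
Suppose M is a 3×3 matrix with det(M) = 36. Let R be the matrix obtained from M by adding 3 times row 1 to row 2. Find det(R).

Adding a multiple of one row to another leaves the determinant unchanged.
det(R) = (1)·(36) = 36

|R| = 36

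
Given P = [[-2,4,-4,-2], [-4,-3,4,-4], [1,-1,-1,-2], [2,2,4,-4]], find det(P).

Expand along row 1:
  + (-2) · M_11   where M_11 = det([-3 4 -4; -1 -1 -2; 2 4 -4]) = -60
  − (4) · M_12   where M_12 = det([-4 4 -4; 1 -1 -2; 2 4 -4]) = -72
  + (-4) · M_13   where M_13 = det([-4 -3 -4; 1 -1 -2; 2 2 -4]) = -48
  − (-2) · M_14   where M_14 = det([-4 -3 4; 1 -1 -1; 2 2 4]) = 42
det = (+1)·(-2)·(-60) + (-1)·(4)·(-72) + (+1)·(-4)·(-48) + (-1)·(-2)·(42) = 684

|P| = 684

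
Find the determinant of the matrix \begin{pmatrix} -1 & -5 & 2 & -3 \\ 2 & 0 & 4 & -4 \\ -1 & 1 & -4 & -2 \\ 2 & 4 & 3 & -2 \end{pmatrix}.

Expand along row 2 (it has 1 zero):
  − (2) · M_21   where M_21 = det([-5 2 -3; 1 -4 -2; 4 3 -2]) = -139
  − (4) · M_23   where M_23 = det([-1 -5 -3; -1 1 -2; 2 4 -2]) = 42
  + (-4) · M_24   where M_24 = det([-1 -5 2; -1 1 -4; 2 4 3]) = -6
det = (-1)·(2)·(-139) + (-1)·(4)·(42) + (+1)·(-4)·(-6) = 134

The determinant is 134.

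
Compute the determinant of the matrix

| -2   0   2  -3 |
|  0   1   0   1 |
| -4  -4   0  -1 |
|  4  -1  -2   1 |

4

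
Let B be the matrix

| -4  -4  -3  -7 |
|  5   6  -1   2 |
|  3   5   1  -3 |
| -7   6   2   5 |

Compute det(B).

Expand along row 1:
  + (-4) · M_11   where M_11 = det([6 -1 2; 5 1 -3; 6 2 5]) = 117
  − (-4) · M_12   where M_12 = det([5 -1 2; 3 1 -3; -7 2 5]) = 75
  + (-3) · M_13   where M_13 = det([5 6 2; 3 5 -3; -7 6 5]) = 357
  − (-7) · M_14   where M_14 = det([5 6 -1; 3 5 1; -7 6 2]) = -111
det = (+1)·(-4)·(117) + (-1)·(-4)·(75) + (+1)·(-3)·(357) + (-1)·(-7)·(-111) = -2016

-2016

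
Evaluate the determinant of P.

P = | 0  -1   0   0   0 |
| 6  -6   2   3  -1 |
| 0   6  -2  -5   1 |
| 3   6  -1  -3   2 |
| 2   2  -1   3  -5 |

Expand along row 1 (it has 4 zeros):
  − (-1) · M_12   where M_12 = det([6 2 3 -1; 0 -2 -5 1; 3 -1 -3 2; 2 -1 3 -5]) = 144
det = (-1)·(-1)·(144) = 144

144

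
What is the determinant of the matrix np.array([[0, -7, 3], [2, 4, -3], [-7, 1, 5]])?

The determinant is 13.

Expand along column 1:
  − 2 · |-7 3; 1 5| = −2·(-35 − 3) = 76
  + (-7) · |-7 3; 4 -3| = (-7)·(21 − 12) = -63
Sum: (76) + (-63) = 13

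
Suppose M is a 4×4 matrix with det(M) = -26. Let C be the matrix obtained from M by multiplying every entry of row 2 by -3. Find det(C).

det(C) = 78

Scaling one row by -3 multiplies the determinant by -3.
det(C) = (-3)·(-26) = 78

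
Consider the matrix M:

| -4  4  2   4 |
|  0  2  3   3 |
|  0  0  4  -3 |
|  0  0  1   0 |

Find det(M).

M is block upper-triangular with a 2×2 block and a 2×2 block on the diagonal, so its determinant equals the product of the determinants of the diagonal blocks.
det of the 2×2 block = -8
det of the 2×2 block = 3
det = (-8)·(3) = -24

det(M) = -24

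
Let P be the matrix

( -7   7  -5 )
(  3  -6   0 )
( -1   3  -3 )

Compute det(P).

-78

Expand along column 3:
  + (-5) · |3 -6; -1 3| = (-5)·(9 − 6) = -15
  + (-3) · |-7 7; 3 -6| = (-3)·(42 − 21) = -63
Sum: (-15) + (-63) = -78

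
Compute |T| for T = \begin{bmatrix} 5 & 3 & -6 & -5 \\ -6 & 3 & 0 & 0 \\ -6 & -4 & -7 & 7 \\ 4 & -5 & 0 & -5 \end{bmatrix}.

3801

Expand along row 2 (it has 2 zeros):
  − (-6) · M_21   where M_21 = det([3 -6 -5; -4 -7 7; -5 0 -5]) = 610
  + (3) · M_22   where M_22 = det([5 -6 -5; -6 -7 7; 4 0 -5]) = 47
det = (-1)·(-6)·(610) + (+1)·(3)·(47) = 3801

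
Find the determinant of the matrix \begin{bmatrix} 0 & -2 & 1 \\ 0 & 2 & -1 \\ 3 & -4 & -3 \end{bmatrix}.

Expand along column 1:
  + 3 · |-2 1; 2 -1| = 3·(2 − 2) = 0

0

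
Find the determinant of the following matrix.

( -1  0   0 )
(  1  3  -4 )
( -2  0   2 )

Expand along column 2:
  + 3 · |-1 0; -2 2| = 3·(-2 − 0) = -6

-6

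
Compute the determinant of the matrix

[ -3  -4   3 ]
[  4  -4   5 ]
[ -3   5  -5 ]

The determinant is 19.

Expand along row 1:
  + (-3) · |-4 5; 5 -5| = (-3)·(20 − 25) = 15
  − (-4) · |4 5; -3 -5| = −(-4)·(-20 − (-15)) = -20
  + 3 · |4 -4; -3 5| = 3·(20 − 12) = 24
Sum: (15) + (-20) + (24) = 19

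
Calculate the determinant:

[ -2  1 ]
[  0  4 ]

The determinant is -8.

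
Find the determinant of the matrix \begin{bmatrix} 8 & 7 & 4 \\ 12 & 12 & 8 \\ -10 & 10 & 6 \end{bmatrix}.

-168

Expand along row 1:
  + 8 · |12 8; 10 6| = 8·(72 − 80) = -64
  − 7 · |12 8; -10 6| = −7·(72 − (-80)) = -1064
  + 4 · |12 12; -10 10| = 4·(120 − (-120)) = 960
Sum: (-64) + (-1064) + (960) = -168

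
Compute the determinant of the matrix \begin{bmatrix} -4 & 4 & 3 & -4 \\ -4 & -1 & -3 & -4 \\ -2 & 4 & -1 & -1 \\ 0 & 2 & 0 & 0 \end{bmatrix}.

Expand along row 4 (it has 3 zeros):
  + (2) · M_42   where M_42 = det([-4 3 -4; -4 -3 -4; -2 -1 -1]) = 24
det = (+1)·(2)·(24) = 48

48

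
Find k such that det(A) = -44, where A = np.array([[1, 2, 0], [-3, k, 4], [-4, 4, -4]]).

-7

Expanding along the column containing k, det(A) is linear in k: det(A) = (-4)·k + (-72).
Set (-4)·k + (-72) = -44  ⇒  (-4)·k = 28  ⇒  k = -7.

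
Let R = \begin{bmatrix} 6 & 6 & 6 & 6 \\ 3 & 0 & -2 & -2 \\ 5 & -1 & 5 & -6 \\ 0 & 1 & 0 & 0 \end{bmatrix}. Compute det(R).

330

Expand along row 4 (it has 3 zeros):
  + (1) · M_42   where M_42 = det([6 6 6; 3 -2 -2; 5 5 -6]) = 330
det = (+1)·(1)·(330) = 330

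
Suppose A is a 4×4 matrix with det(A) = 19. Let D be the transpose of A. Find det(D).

det(Aᵀ) = det(A).
det(D) = (1)·(19) = 19

|D| = 19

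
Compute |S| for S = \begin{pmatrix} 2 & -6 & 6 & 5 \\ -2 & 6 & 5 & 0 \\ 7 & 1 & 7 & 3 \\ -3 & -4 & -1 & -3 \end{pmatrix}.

The determinant is 1909.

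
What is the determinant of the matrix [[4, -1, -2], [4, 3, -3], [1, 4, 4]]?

Expand along row 1:
  + 4 · |3 -3; 4 4| = 4·(12 − (-12)) = 96
  − (-1) · |4 -3; 1 4| = −(-1)·(16 − (-3)) = 19
  + (-2) · |4 3; 1 4| = (-2)·(16 − 3) = -26
Sum: (96) + (19) + (-26) = 89

89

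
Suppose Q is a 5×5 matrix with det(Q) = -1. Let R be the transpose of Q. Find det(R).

-1

det(Qᵀ) = det(Q).
det(R) = (1)·(-1) = -1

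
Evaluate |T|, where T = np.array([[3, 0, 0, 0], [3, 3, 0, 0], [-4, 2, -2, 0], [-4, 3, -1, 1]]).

T is lower triangular, so det(T) is the product of the diagonal entries:
det = (3) · (3) · (-2) · (1) = -18

det(T) = -18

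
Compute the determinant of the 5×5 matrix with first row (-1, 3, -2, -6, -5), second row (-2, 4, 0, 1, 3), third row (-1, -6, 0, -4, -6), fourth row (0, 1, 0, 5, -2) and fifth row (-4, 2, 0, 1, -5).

Expand along column 3 (it has 4 zeros):
  + (-2) · M_13   where M_13 = det([-2 4 1 3; -1 -6 -4 -6; 0 1 5 -2; -4 2 1 -5]) = -270
det = (+1)·(-2)·(-270) = 540

The determinant is 540.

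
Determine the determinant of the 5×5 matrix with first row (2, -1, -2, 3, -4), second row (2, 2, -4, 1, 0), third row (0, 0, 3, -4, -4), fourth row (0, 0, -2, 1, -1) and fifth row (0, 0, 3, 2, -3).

The matrix is block upper-triangular with a 2×2 block and a 3×3 block on the diagonal, so its determinant equals the product of the determinants of the diagonal blocks.
det of the 2×2 block = 6
det of the 3×3 block = 61
det = (6)·(61) = 366

366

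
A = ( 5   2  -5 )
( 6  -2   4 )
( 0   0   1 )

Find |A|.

-22

Expand along row 3:
  + 1 · |5 2; 6 -2| = 1·(-10 − 12) = -22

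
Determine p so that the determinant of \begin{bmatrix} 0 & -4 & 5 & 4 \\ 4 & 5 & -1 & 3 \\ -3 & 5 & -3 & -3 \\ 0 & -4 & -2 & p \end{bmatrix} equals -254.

Expanding along the row containing p, det(A) is linear in p: det(A) = (115)·p + (436).
Set (115)·p + (436) = -254  ⇒  (115)·p = -690  ⇒  p = -6.

-6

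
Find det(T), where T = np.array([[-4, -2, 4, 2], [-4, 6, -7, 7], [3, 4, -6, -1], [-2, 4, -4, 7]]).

Expand along row 1:
  + (-4) · M_11   where M_11 = det([6 -7 7; 4 -6 -1; 4 -4 7]) = 4
  − (-2) · M_12   where M_12 = det([-4 -7 7; 3 -6 -1; -2 -4 7]) = 149
  + (4) · M_13   where M_13 = det([-4 6 7; 3 4 -1; -2 4 7]) = -102
  − (2) · M_14   where M_14 = det([-4 6 -7; 3 4 -6; -2 4 -4]) = -28
det = (+1)·(-4)·(4) + (-1)·(-2)·(149) + (+1)·(4)·(-102) + (-1)·(2)·(-28) = -70

The determinant is -70.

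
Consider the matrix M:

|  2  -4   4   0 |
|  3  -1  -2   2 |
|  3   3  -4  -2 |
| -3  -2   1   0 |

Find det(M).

det(M) = -184

Expand along column 4 (it has 2 zeros):
  + (2) · M_24   where M_24 = det([2 -4 4; 3 3 -4; -3 -2 1]) = -34
  − (-2) · M_34   where M_34 = det([2 -4 4; 3 -1 -2; -3 -2 1]) = -58
det = (+1)·(2)·(-34) + (-1)·(-2)·(-58) = -184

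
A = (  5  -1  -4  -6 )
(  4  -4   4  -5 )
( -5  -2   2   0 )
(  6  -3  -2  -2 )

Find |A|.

|A| = 860

Expand along row 3 (it has 1 zero):
  + (-5) · M_31   where M_31 = det([-1 -4 -6; -4 4 -5; -3 -2 -2]) = -130
  − (-2) · M_32   where M_32 = det([5 -4 -6; 4 4 -5; 6 -2 -2]) = 190
  + (2) · M_33   where M_33 = det([5 -1 -6; 4 -4 -5; 6 -3 -2]) = -85
det = (+1)·(-5)·(-130) + (-1)·(-2)·(190) + (+1)·(2)·(-85) = 860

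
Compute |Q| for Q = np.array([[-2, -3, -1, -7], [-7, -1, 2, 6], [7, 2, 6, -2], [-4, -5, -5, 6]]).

-2421

Expand along row 1:
  + (-2) · M_11   where M_11 = det([-1 2 6; 2 6 -2; -5 -5 6]) = 90
  − (-3) · M_12   where M_12 = det([-7 2 6; 7 6 -2; -4 -5 6]) = -316
  + (-1) · M_13   where M_13 = det([-7 -1 6; 7 2 -2; -4 -5 6]) = -142
  − (-7) · M_14   where M_14 = det([-7 -1 2; 7 2 6; -4 -5 -5]) = -205
det = (+1)·(-2)·(90) + (-1)·(-3)·(-316) + (+1)·(-1)·(-142) + (-1)·(-7)·(-205) = -2421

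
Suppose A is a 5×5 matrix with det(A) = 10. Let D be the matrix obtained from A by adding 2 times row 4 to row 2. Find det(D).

|D| = 10

Adding a multiple of one row to another leaves the determinant unchanged.
det(D) = (1)·(10) = 10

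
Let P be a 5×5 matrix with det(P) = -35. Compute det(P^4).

det(P^4) = (det P)^4 = (-35)^4 = 1500625

The determinant is 1500625.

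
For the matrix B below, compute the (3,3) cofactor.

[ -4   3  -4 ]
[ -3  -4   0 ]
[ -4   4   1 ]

The cofactor is 25.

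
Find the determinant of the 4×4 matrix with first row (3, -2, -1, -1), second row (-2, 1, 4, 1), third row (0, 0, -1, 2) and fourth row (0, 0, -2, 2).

The matrix is block upper-triangular with a 2×2 block and a 2×2 block on the diagonal, so its determinant equals the product of the determinants of the diagonal blocks.
det of the 2×2 block = -1
det of the 2×2 block = 2
det = (-1)·(2) = -2

-2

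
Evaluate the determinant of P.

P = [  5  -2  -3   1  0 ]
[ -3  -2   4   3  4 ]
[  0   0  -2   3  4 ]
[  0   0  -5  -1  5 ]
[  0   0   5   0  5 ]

P is block upper-triangular with a 2×2 block and a 3×3 block on the diagonal, so its determinant equals the product of the determinants of the diagonal blocks.
det of the 2×2 block = -16
det of the 3×3 block = 180
det = (-16)·(180) = -2880

|P| = -2880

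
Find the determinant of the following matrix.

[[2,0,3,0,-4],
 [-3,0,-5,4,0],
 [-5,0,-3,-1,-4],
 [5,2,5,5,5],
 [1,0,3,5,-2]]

Expand along column 2 (it has 4 zeros):
  + (2) · M_42   where M_42 = det([2 3 0 -4; -3 -5 4 0; -5 -3 -1 -4; 1 3 5 -2]) = -526
det = (+1)·(2)·(-526) = -1052

-1052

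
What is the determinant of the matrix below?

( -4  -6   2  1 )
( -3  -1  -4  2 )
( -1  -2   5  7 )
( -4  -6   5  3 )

The determinant is 187.

Expand along row 1:
  + (-4) · M_11   where M_11 = det([-1 -4 2; -2 5 7; -6 5 3]) = 204
  − (-6) · M_12   where M_12 = det([-3 -4 2; -1 5 7; -4 5 3]) = 190
  + (2) · M_13   where M_13 = det([-3 -1 2; -1 -2 7; -4 -6 3]) = -87
  − (1) · M_14   where M_14 = det([-3 -1 -4; -1 -2 5; -4 -6 5]) = -37
det = (+1)·(-4)·(204) + (-1)·(-6)·(190) + (+1)·(2)·(-87) + (-1)·(1)·(-37) = 187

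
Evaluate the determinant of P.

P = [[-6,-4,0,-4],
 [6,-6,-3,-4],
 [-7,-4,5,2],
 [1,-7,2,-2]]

|P| = -584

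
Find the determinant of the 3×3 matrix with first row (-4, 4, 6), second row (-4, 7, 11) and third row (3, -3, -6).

The determinant is 18.

Expand along row 1:
  + (-4) · |7 11; -3 -6| = (-4)·(-42 − (-33)) = 36
  − 4 · |-4 11; 3 -6| = −4·(24 − 33) = 36
  + 6 · |-4 7; 3 -3| = 6·(12 − 21) = -54
Sum: (36) + (36) + (-54) = 18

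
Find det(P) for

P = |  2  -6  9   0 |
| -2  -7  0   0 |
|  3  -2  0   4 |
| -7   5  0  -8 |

The determinant is 324.

Expand along column 3 (it has 3 zeros):
  + (9) · M_13   where M_13 = det([-2 -7 0; 3 -2 4; -7 5 -8]) = 36
det = (+1)·(9)·(36) = 324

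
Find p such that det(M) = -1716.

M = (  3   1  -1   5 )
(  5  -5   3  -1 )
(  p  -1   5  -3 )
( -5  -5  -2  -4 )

p = -9

Expanding along the row containing p, det(M) is linear in p: det(M) = (126)·p + (-582).
Set (126)·p + (-582) = -1716  ⇒  (126)·p = -1134  ⇒  p = -9.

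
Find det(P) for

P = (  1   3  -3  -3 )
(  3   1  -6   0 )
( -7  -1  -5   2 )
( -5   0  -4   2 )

199

Expand along row 2 (it has 1 zero):
  − (3) · M_21   where M_21 = det([3 -3 -3; -1 -5 2; 0 -4 2]) = -24
  + (1) · M_22   where M_22 = det([1 -3 -3; -7 -5 2; -5 -4 2]) = -23
  − (-6) · M_23   where M_23 = det([1 3 -3; -7 -1 2; -5 0 2]) = 25
det = (-1)·(3)·(-24) + (+1)·(1)·(-23) + (-1)·(-6)·(25) = 199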